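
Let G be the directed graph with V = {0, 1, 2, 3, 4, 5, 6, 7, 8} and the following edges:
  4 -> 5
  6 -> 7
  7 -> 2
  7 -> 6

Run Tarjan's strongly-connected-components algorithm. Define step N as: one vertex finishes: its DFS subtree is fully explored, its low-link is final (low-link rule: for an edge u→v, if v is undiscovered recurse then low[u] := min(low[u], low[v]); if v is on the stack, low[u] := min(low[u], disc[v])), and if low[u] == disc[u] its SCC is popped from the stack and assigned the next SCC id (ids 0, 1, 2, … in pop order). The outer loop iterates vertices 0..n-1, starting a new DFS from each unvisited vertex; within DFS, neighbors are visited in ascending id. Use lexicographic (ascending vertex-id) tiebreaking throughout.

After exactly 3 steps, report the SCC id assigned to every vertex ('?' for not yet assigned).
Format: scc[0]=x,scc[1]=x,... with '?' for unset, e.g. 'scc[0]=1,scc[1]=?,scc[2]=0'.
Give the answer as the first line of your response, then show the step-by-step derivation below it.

scc[0]=0,scc[1]=1,scc[2]=2,scc[3]=?,scc[4]=?,scc[5]=?,scc[6]=?,scc[7]=?,scc[8]=?

step 1: low=(low[0]=0,low[1]=?,low[2]=?,low[3]=?,low[4]=?,low[5]=?,low[6]=?,low[7]=?,low[8]=?); scc=(scc[0]=0,scc[1]=?,scc[2]=?,scc[3]=?,scc[4]=?,scc[5]=?,scc[6]=?,scc[7]=?,scc[8]=?)
step 2: low=(low[0]=0,low[1]=1,low[2]=?,low[3]=?,low[4]=?,low[5]=?,low[6]=?,low[7]=?,low[8]=?); scc=(scc[0]=0,scc[1]=1,scc[2]=?,scc[3]=?,scc[4]=?,scc[5]=?,scc[6]=?,scc[7]=?,scc[8]=?)
step 3: low=(low[0]=0,low[1]=1,low[2]=2,low[3]=?,low[4]=?,low[5]=?,low[6]=?,low[7]=?,low[8]=?); scc=(scc[0]=0,scc[1]=1,scc[2]=2,scc[3]=?,scc[4]=?,scc[5]=?,scc[6]=?,scc[7]=?,scc[8]=?)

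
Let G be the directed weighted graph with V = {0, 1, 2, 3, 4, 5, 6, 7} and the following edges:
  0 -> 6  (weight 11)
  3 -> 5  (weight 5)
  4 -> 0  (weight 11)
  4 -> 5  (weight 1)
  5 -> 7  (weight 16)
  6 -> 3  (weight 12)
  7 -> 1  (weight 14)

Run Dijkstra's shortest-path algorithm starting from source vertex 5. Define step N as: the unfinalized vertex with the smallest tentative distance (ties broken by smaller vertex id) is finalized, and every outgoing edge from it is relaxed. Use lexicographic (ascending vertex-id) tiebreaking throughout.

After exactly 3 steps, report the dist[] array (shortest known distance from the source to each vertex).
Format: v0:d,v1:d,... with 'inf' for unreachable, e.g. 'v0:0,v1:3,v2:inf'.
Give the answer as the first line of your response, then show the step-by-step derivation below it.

v0:inf,v1:30,v2:inf,v3:inf,v4:inf,v5:0,v6:inf,v7:16

step 1: dist = v0:inf,v1:inf,v2:inf,v3:inf,v4:inf,v5:0,v6:inf,v7:16
step 2: dist = v0:inf,v1:30,v2:inf,v3:inf,v4:inf,v5:0,v6:inf,v7:16
step 3: dist = v0:inf,v1:30,v2:inf,v3:inf,v4:inf,v5:0,v6:inf,v7:16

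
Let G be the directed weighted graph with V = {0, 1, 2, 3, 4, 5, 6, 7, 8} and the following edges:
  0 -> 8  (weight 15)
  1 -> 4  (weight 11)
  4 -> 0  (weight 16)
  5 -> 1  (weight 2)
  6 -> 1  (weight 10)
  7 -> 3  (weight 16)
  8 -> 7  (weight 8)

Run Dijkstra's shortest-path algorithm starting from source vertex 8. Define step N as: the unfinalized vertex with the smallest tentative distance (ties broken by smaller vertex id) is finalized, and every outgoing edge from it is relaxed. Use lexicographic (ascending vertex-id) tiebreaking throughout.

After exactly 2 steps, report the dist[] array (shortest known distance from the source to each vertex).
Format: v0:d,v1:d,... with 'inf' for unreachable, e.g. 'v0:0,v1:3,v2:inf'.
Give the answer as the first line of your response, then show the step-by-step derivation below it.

v0:inf,v1:inf,v2:inf,v3:24,v4:inf,v5:inf,v6:inf,v7:8,v8:0

step 1: dist = v0:inf,v1:inf,v2:inf,v3:inf,v4:inf,v5:inf,v6:inf,v7:8,v8:0
step 2: dist = v0:inf,v1:inf,v2:inf,v3:24,v4:inf,v5:inf,v6:inf,v7:8,v8:0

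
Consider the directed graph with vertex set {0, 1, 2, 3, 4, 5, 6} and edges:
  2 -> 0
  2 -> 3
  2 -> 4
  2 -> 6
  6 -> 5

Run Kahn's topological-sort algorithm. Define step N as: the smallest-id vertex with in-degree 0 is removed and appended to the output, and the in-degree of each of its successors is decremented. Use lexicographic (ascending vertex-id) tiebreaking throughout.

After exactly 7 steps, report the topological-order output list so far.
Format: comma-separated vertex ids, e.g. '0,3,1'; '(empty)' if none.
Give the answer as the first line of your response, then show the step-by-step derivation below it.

1,2,0,3,4,6,5

step 1: output 1; order=[1]; indeg=(1,0,0,1,1,1,1)
step 2: output 2; order=[1,2]; indeg=(0,0,0,0,0,1,0)
step 3: output 0; order=[1,2,0]; indeg=(0,0,0,0,0,1,0)
step 4: output 3; order=[1,2,0,3]; indeg=(0,0,0,0,0,1,0)
step 5: output 4; order=[1,2,0,3,4]; indeg=(0,0,0,0,0,1,0)
step 6: output 6; order=[1,2,0,3,4,6]; indeg=(0,0,0,0,0,0,0)
step 7: output 5; order=[1,2,0,3,4,6,5]; indeg=(0,0,0,0,0,0,0)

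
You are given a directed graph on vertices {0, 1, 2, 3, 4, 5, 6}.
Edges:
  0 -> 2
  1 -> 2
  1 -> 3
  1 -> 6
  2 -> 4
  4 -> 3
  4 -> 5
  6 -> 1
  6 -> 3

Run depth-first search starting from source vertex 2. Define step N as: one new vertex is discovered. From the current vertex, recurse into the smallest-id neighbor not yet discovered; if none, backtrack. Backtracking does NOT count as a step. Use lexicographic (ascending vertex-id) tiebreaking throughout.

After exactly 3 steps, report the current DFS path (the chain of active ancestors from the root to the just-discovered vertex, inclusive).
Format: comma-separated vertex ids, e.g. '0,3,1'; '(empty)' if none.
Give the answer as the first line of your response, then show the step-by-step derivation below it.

2,4,3

step 1: discover 2; path=2; order=2
step 2: discover 4; path=2>4; order=2,4
step 3: discover 3; path=2>4>3; order=2,4,3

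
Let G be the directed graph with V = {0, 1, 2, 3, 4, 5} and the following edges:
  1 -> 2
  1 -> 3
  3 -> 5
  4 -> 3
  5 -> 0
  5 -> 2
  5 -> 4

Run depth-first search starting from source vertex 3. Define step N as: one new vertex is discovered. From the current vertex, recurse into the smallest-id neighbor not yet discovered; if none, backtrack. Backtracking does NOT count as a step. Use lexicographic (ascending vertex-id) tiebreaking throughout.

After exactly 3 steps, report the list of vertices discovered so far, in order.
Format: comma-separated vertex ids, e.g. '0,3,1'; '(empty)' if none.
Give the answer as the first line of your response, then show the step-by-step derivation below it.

3,5,0

step 1: discover 3; path=3; order=3
step 2: discover 5; path=3>5; order=3,5
step 3: discover 0; path=3>5>0; order=3,5,0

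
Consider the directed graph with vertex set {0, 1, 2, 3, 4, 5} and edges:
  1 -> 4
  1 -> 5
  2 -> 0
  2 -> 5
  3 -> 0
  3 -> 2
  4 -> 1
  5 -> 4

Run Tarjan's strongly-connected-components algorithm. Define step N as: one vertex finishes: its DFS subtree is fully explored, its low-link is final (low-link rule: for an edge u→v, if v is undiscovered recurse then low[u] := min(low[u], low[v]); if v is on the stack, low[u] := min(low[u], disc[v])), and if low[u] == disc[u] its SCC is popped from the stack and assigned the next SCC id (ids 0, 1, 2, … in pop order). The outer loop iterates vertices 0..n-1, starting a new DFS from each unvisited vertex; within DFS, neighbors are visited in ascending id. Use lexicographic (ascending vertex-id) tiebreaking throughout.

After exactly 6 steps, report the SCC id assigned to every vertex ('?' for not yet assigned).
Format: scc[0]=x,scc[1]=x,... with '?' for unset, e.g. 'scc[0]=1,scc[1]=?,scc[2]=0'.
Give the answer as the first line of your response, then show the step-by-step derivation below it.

scc[0]=0,scc[1]=1,scc[2]=2,scc[3]=3,scc[4]=1,scc[5]=1

step 1: low=(low[0]=0,low[1]=?,low[2]=?,low[3]=?,low[4]=?,low[5]=?); scc=(scc[0]=0,scc[1]=?,scc[2]=?,scc[3]=?,scc[4]=?,scc[5]=?)
step 2: low=(low[0]=0,low[1]=1,low[2]=?,low[3]=?,low[4]=1,low[5]=?); scc=(scc[0]=0,scc[1]=?,scc[2]=?,scc[3]=?,scc[4]=?,scc[5]=?)
step 3: low=(low[0]=0,low[1]=1,low[2]=?,low[3]=?,low[4]=1,low[5]=2); scc=(scc[0]=0,scc[1]=?,scc[2]=?,scc[3]=?,scc[4]=?,scc[5]=?)
step 4: low=(low[0]=0,low[1]=1,low[2]=?,low[3]=?,low[4]=1,low[5]=2); scc=(scc[0]=0,scc[1]=1,scc[2]=?,scc[3]=?,scc[4]=1,scc[5]=1)
step 5: low=(low[0]=0,low[1]=1,low[2]=4,low[3]=?,low[4]=1,low[5]=2); scc=(scc[0]=0,scc[1]=1,scc[2]=2,scc[3]=?,scc[4]=1,scc[5]=1)
step 6: low=(low[0]=0,low[1]=1,low[2]=4,low[3]=5,low[4]=1,low[5]=2); scc=(scc[0]=0,scc[1]=1,scc[2]=2,scc[3]=3,scc[4]=1,scc[5]=1)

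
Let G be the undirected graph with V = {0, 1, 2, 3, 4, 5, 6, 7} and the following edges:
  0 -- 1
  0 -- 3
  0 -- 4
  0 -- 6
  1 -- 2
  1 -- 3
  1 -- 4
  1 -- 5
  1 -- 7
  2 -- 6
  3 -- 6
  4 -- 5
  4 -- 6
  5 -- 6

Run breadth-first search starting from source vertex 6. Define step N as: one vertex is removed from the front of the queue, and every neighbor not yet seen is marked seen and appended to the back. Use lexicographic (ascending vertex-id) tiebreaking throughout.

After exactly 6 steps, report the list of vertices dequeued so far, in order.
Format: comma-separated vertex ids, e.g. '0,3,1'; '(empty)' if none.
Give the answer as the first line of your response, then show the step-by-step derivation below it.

6,0,2,3,4,5

step 1: dequeue 6; queue=[0,2,3,4,5]; order=6
step 2: dequeue 0; queue=[2,3,4,5,1]; order=6,0
step 3: dequeue 2; queue=[3,4,5,1]; order=6,0,2
step 4: dequeue 3; queue=[4,5,1]; order=6,0,2,3
step 5: dequeue 4; queue=[5,1]; order=6,0,2,3,4
step 6: dequeue 5; queue=[1]; order=6,0,2,3,4,5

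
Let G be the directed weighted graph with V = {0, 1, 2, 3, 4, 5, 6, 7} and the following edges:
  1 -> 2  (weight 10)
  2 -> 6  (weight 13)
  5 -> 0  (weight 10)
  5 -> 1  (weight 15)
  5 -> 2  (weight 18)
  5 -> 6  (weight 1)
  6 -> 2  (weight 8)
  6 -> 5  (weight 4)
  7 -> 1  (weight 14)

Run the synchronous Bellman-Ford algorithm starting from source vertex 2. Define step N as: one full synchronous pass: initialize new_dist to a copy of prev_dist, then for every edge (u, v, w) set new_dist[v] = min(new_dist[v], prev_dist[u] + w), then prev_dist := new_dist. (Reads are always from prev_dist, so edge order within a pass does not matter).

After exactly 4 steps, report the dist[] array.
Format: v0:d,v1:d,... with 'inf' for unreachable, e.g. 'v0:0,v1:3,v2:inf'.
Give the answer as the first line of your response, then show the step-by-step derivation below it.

v0:27,v1:32,v2:0,v3:inf,v4:inf,v5:17,v6:13,v7:inf

step 1: dist = v0:inf,v1:inf,v2:0,v3:inf,v4:inf,v5:inf,v6:13,v7:inf
step 2: dist = v0:inf,v1:inf,v2:0,v3:inf,v4:inf,v5:17,v6:13,v7:inf
step 3: dist = v0:27,v1:32,v2:0,v3:inf,v4:inf,v5:17,v6:13,v7:inf
step 4: dist = v0:27,v1:32,v2:0,v3:inf,v4:inf,v5:17,v6:13,v7:inf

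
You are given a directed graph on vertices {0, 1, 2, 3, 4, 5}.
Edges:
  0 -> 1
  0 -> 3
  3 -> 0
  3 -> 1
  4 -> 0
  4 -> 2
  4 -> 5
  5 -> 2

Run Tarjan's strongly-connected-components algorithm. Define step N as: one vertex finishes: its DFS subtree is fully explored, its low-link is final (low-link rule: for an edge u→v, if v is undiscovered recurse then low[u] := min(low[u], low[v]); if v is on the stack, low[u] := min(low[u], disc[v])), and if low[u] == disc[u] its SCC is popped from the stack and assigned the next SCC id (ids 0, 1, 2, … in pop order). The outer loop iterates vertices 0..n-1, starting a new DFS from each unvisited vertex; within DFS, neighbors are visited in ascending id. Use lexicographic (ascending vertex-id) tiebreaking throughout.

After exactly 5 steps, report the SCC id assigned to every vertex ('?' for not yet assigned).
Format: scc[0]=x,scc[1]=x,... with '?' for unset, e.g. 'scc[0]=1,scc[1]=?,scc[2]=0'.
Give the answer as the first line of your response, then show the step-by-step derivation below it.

scc[0]=1,scc[1]=0,scc[2]=2,scc[3]=1,scc[4]=?,scc[5]=3

step 1: low=(low[0]=0,low[1]=1,low[2]=?,low[3]=?,low[4]=?,low[5]=?); scc=(scc[0]=?,scc[1]=0,scc[2]=?,scc[3]=?,scc[4]=?,scc[5]=?)
step 2: low=(low[0]=0,low[1]=1,low[2]=?,low[3]=0,low[4]=?,low[5]=?); scc=(scc[0]=?,scc[1]=0,scc[2]=?,scc[3]=?,scc[4]=?,scc[5]=?)
step 3: low=(low[0]=0,low[1]=1,low[2]=?,low[3]=0,low[4]=?,low[5]=?); scc=(scc[0]=1,scc[1]=0,scc[2]=?,scc[3]=1,scc[4]=?,scc[5]=?)
step 4: low=(low[0]=0,low[1]=1,low[2]=3,low[3]=0,low[4]=?,low[5]=?); scc=(scc[0]=1,scc[1]=0,scc[2]=2,scc[3]=1,scc[4]=?,scc[5]=?)
step 5: low=(low[0]=0,low[1]=1,low[2]=3,low[3]=0,low[4]=4,low[5]=5); scc=(scc[0]=1,scc[1]=0,scc[2]=2,scc[3]=1,scc[4]=?,scc[5]=3)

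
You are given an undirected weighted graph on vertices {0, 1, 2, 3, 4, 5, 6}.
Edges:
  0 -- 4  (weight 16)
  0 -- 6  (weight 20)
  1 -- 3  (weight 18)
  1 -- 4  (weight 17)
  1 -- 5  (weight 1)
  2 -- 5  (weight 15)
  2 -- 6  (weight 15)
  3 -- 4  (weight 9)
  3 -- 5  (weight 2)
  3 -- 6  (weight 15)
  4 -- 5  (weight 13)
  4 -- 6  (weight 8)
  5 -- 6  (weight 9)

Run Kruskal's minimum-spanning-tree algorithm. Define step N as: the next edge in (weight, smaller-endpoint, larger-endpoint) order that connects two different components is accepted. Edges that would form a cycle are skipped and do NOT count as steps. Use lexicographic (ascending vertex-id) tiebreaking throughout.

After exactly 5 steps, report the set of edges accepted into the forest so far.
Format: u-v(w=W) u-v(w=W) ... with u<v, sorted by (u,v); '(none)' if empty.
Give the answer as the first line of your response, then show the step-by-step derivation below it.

1-5(w=1) 2-5(w=15) 3-4(w=9) 3-5(w=2) 4-6(w=8)

step 1: add edge 1-5 (w=1); MST = {1-5(w=1)}
step 2: add edge 3-5 (w=2); MST = {1-5(w=1) 3-5(w=2)}
step 3: add edge 4-6 (w=8); MST = {1-5(w=1) 3-5(w=2) 4-6(w=8)}
step 4: add edge 3-4 (w=9); MST = {1-5(w=1) 3-4(w=9) 3-5(w=2) 4-6(w=8)}
step 5: add edge 2-5 (w=15); MST = {1-5(w=1) 2-5(w=15) 3-4(w=9) 3-5(w=2) 4-6(w=8)}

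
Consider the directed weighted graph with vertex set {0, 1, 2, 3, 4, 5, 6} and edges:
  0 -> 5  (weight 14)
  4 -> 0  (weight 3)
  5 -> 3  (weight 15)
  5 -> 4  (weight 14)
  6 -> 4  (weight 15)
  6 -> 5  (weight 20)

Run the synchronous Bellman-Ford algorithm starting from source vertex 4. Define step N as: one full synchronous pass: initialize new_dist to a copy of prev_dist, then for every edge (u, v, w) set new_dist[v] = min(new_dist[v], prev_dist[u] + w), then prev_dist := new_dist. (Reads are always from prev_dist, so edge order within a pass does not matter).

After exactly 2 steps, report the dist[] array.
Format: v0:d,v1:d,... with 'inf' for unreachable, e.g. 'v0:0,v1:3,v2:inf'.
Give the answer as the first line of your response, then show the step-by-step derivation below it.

v0:3,v1:inf,v2:inf,v3:inf,v4:0,v5:17,v6:inf

step 1: dist = v0:3,v1:inf,v2:inf,v3:inf,v4:0,v5:inf,v6:inf
step 2: dist = v0:3,v1:inf,v2:inf,v3:inf,v4:0,v5:17,v6:inf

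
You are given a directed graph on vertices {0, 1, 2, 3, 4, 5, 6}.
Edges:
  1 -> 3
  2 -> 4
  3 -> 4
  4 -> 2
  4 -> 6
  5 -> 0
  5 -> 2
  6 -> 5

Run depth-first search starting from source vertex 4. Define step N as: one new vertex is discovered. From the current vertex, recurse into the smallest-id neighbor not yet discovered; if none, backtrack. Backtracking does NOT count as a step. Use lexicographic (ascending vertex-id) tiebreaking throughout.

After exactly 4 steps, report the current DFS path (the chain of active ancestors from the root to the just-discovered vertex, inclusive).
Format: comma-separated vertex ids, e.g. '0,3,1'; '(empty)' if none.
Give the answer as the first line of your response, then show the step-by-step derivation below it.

4,6,5

step 1: discover 4; path=4; order=4
step 2: discover 2; path=4>2; order=4,2
step 3: discover 6; path=4>6; order=4,2,6
step 4: discover 5; path=4>6>5; order=4,2,6,5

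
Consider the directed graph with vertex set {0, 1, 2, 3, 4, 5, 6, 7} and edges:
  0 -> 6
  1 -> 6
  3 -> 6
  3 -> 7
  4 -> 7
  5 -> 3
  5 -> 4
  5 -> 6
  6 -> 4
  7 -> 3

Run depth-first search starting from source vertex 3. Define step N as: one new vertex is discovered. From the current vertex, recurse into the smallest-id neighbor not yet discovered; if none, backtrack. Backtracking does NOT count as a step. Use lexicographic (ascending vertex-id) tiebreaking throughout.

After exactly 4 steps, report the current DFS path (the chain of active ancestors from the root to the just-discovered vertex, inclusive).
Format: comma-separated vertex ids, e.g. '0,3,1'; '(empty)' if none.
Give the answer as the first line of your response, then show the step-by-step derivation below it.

3,6,4,7

step 1: discover 3; path=3; order=3
step 2: discover 6; path=3>6; order=3,6
step 3: discover 4; path=3>6>4; order=3,6,4
step 4: discover 7; path=3>6>4>7; order=3,6,4,7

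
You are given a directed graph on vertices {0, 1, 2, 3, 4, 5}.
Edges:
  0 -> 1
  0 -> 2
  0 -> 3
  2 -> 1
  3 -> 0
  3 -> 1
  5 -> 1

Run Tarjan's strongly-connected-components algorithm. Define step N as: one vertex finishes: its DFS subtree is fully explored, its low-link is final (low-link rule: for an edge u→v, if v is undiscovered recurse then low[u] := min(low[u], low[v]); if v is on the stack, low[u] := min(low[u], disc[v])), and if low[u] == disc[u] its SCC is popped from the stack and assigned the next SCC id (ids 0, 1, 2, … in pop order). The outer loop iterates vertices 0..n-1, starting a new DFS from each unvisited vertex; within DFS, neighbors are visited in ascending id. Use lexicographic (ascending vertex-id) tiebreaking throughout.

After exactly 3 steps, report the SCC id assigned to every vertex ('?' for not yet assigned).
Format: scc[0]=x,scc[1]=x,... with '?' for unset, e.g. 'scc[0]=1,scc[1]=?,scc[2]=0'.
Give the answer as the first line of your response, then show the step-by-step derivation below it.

scc[0]=?,scc[1]=0,scc[2]=1,scc[3]=?,scc[4]=?,scc[5]=?

step 1: low=(low[0]=0,low[1]=1,low[2]=?,low[3]=?,low[4]=?,low[5]=?); scc=(scc[0]=?,scc[1]=0,scc[2]=?,scc[3]=?,scc[4]=?,scc[5]=?)
step 2: low=(low[0]=0,low[1]=1,low[2]=2,low[3]=?,low[4]=?,low[5]=?); scc=(scc[0]=?,scc[1]=0,scc[2]=1,scc[3]=?,scc[4]=?,scc[5]=?)
step 3: low=(low[0]=0,low[1]=1,low[2]=2,low[3]=0,low[4]=?,low[5]=?); scc=(scc[0]=?,scc[1]=0,scc[2]=1,scc[3]=?,scc[4]=?,scc[5]=?)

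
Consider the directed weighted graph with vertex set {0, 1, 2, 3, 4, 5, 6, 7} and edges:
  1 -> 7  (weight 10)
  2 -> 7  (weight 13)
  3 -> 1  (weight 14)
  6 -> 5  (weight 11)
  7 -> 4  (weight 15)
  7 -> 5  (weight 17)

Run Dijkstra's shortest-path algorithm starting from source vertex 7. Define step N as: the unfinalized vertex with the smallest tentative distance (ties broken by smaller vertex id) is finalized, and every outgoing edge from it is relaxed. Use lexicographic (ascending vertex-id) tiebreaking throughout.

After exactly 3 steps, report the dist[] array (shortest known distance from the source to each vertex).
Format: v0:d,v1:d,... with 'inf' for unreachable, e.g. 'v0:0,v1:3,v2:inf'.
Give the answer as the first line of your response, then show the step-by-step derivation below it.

v0:inf,v1:inf,v2:inf,v3:inf,v4:15,v5:17,v6:inf,v7:0

step 1: dist = v0:inf,v1:inf,v2:inf,v3:inf,v4:15,v5:17,v6:inf,v7:0
step 2: dist = v0:inf,v1:inf,v2:inf,v3:inf,v4:15,v5:17,v6:inf,v7:0
step 3: dist = v0:inf,v1:inf,v2:inf,v3:inf,v4:15,v5:17,v6:inf,v7:0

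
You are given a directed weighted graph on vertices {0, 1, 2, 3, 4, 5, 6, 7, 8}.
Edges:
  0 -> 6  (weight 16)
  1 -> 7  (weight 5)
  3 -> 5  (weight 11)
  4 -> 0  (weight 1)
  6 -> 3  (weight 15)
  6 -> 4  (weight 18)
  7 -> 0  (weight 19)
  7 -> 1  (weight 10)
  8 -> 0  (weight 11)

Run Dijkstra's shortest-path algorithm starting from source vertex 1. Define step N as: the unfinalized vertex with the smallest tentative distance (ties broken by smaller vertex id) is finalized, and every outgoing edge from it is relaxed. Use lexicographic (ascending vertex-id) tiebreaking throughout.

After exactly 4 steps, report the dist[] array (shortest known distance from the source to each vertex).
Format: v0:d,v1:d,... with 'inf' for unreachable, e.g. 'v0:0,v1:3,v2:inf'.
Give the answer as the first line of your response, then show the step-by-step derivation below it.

v0:24,v1:0,v2:inf,v3:55,v4:58,v5:inf,v6:40,v7:5,v8:inf

step 1: dist = v0:inf,v1:0,v2:inf,v3:inf,v4:inf,v5:inf,v6:inf,v7:5,v8:inf
step 2: dist = v0:24,v1:0,v2:inf,v3:inf,v4:inf,v5:inf,v6:inf,v7:5,v8:inf
step 3: dist = v0:24,v1:0,v2:inf,v3:inf,v4:inf,v5:inf,v6:40,v7:5,v8:inf
step 4: dist = v0:24,v1:0,v2:inf,v3:55,v4:58,v5:inf,v6:40,v7:5,v8:inf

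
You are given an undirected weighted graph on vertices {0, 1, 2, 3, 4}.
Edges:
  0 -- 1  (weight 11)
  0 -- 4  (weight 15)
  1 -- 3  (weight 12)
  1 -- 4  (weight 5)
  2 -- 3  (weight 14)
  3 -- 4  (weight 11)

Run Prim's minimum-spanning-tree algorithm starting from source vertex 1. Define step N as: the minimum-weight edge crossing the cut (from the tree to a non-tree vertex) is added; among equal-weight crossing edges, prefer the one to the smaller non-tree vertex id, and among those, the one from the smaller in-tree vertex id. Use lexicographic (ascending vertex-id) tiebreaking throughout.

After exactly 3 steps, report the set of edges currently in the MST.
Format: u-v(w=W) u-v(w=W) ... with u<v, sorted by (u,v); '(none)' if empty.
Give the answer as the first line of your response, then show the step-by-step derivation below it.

0-1(w=11) 1-4(w=5) 3-4(w=11)

step 1: add edge 1-4 (w=5); MST = {1-4(w=5)}
step 2: add edge 0-1 (w=11); MST = {0-1(w=11) 1-4(w=5)}
step 3: add edge 3-4 (w=11); MST = {0-1(w=11) 1-4(w=5) 3-4(w=11)}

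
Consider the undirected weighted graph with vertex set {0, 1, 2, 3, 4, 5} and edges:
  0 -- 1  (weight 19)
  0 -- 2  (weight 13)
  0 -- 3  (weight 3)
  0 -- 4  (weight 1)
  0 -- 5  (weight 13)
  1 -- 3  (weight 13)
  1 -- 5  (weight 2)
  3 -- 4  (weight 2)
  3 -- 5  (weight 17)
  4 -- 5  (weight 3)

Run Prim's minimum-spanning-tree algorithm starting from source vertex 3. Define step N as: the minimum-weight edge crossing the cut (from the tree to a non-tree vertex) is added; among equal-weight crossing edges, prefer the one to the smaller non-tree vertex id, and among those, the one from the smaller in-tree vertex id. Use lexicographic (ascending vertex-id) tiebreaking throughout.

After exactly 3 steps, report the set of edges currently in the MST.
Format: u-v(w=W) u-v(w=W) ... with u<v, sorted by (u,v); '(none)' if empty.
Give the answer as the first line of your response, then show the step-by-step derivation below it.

0-4(w=1) 3-4(w=2) 4-5(w=3)

step 1: add edge 3-4 (w=2); MST = {3-4(w=2)}
step 2: add edge 0-4 (w=1); MST = {0-4(w=1) 3-4(w=2)}
step 3: add edge 4-5 (w=3); MST = {0-4(w=1) 3-4(w=2) 4-5(w=3)}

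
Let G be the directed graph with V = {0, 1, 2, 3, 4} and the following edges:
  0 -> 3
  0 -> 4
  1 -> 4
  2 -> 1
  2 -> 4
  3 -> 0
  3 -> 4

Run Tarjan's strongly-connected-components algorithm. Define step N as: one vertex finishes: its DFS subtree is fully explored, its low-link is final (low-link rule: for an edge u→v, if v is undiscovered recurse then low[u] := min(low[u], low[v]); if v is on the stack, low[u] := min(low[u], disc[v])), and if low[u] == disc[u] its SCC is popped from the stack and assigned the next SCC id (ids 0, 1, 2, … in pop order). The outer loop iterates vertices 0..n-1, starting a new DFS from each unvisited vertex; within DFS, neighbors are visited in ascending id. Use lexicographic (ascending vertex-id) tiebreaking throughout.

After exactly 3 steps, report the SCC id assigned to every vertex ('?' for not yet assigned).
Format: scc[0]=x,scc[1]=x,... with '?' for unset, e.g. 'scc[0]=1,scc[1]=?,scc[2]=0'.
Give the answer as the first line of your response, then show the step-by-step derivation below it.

scc[0]=1,scc[1]=?,scc[2]=?,scc[3]=1,scc[4]=0

step 1: low=(low[0]=0,low[1]=?,low[2]=?,low[3]=0,low[4]=2); scc=(scc[0]=?,scc[1]=?,scc[2]=?,scc[3]=?,scc[4]=0)
step 2: low=(low[0]=0,low[1]=?,low[2]=?,low[3]=0,low[4]=2); scc=(scc[0]=?,scc[1]=?,scc[2]=?,scc[3]=?,scc[4]=0)
step 3: low=(low[0]=0,low[1]=?,low[2]=?,low[3]=0,low[4]=2); scc=(scc[0]=1,scc[1]=?,scc[2]=?,scc[3]=1,scc[4]=0)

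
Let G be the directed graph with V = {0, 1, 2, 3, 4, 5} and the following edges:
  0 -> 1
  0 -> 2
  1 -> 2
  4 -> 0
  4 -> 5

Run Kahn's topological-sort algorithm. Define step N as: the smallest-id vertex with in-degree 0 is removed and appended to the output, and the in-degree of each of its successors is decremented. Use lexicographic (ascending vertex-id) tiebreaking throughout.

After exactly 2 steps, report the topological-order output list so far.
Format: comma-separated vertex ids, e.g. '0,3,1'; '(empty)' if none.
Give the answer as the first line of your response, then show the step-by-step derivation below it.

3,4

step 1: output 3; order=[3]; indeg=(1,1,2,0,0,1)
step 2: output 4; order=[3,4]; indeg=(0,1,2,0,0,0)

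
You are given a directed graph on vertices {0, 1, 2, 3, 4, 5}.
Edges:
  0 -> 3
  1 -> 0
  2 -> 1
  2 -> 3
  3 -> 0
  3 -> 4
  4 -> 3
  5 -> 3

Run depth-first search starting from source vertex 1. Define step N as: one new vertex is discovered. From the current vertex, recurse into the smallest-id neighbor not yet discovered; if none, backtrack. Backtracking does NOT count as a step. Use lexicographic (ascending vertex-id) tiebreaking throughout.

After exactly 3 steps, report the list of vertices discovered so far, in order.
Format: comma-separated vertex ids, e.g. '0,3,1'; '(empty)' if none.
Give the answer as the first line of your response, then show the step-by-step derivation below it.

1,0,3

step 1: discover 1; path=1; order=1
step 2: discover 0; path=1>0; order=1,0
step 3: discover 3; path=1>0>3; order=1,0,3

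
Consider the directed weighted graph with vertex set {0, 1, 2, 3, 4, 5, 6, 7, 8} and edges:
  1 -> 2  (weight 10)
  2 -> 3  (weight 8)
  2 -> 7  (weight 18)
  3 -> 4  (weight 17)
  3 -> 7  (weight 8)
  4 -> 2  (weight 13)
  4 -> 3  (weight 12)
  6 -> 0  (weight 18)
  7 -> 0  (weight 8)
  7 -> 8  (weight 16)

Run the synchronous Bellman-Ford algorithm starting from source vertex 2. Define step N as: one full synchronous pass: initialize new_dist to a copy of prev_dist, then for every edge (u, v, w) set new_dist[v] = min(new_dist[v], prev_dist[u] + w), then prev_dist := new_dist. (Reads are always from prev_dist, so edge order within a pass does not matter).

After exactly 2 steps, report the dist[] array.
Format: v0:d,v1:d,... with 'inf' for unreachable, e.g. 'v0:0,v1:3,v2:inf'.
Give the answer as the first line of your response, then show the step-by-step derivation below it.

v0:26,v1:inf,v2:0,v3:8,v4:25,v5:inf,v6:inf,v7:16,v8:34

step 1: dist = v0:inf,v1:inf,v2:0,v3:8,v4:inf,v5:inf,v6:inf,v7:18,v8:inf
step 2: dist = v0:26,v1:inf,v2:0,v3:8,v4:25,v5:inf,v6:inf,v7:16,v8:34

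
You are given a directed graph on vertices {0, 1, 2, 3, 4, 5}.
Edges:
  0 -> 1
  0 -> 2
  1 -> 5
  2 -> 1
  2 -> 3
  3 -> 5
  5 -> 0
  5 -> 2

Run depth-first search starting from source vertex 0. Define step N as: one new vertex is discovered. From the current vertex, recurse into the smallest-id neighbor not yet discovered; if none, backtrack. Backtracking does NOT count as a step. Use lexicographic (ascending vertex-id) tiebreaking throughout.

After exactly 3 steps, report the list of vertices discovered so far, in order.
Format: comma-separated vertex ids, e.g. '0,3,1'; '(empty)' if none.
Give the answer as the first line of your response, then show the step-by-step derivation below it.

0,1,5

step 1: discover 0; path=0; order=0
step 2: discover 1; path=0>1; order=0,1
step 3: discover 5; path=0>1>5; order=0,1,5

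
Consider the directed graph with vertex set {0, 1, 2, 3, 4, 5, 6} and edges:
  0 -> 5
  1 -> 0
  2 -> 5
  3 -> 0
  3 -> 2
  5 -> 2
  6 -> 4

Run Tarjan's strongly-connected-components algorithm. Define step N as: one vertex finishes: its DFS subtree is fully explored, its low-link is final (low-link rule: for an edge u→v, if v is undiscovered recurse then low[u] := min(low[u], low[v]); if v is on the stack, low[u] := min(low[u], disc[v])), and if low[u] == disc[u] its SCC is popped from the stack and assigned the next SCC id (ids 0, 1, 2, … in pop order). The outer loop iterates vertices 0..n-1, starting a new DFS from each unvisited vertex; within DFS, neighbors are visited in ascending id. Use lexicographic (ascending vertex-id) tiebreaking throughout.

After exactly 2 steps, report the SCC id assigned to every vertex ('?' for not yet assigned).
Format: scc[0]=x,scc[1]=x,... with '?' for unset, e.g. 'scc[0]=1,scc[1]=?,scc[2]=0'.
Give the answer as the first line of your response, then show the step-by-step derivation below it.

scc[0]=?,scc[1]=?,scc[2]=0,scc[3]=?,scc[4]=?,scc[5]=0,scc[6]=?

step 1: low=(low[0]=0,low[1]=?,low[2]=1,low[3]=?,low[4]=?,low[5]=1,low[6]=?); scc=(scc[0]=?,scc[1]=?,scc[2]=?,scc[3]=?,scc[4]=?,scc[5]=?,scc[6]=?)
step 2: low=(low[0]=0,low[1]=?,low[2]=1,low[3]=?,low[4]=?,low[5]=1,low[6]=?); scc=(scc[0]=?,scc[1]=?,scc[2]=0,scc[3]=?,scc[4]=?,scc[5]=0,scc[6]=?)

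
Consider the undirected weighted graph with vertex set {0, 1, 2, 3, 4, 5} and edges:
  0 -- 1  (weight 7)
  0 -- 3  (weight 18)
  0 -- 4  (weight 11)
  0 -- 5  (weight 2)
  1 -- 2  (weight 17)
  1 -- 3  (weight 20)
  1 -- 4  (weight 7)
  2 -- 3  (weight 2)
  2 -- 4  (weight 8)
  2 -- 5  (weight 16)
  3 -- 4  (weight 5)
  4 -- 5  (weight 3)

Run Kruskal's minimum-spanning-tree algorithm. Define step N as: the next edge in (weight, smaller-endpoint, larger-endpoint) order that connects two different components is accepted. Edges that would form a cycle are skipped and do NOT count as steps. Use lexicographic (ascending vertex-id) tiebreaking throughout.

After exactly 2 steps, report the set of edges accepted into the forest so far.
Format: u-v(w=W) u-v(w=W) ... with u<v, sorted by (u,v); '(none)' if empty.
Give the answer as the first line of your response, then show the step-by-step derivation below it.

0-5(w=2) 2-3(w=2)

step 1: add edge 0-5 (w=2); MST = {0-5(w=2)}
step 2: add edge 2-3 (w=2); MST = {0-5(w=2) 2-3(w=2)}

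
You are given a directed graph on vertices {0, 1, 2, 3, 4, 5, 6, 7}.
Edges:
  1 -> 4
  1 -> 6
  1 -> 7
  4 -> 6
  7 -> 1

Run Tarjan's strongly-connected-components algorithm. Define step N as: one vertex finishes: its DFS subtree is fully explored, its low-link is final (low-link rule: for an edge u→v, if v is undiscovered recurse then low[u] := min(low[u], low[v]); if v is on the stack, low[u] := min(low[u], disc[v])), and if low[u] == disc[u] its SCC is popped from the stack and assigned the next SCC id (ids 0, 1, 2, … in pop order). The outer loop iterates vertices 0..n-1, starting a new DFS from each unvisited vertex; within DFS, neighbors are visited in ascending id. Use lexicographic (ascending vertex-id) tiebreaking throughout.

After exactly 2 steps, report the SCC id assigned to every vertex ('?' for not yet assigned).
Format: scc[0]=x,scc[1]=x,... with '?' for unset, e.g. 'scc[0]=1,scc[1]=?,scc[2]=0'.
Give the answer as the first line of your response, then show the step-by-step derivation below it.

scc[0]=0,scc[1]=?,scc[2]=?,scc[3]=?,scc[4]=?,scc[5]=?,scc[6]=1,scc[7]=?

step 1: low=(low[0]=0,low[1]=?,low[2]=?,low[3]=?,low[4]=?,low[5]=?,low[6]=?,low[7]=?); scc=(scc[0]=0,scc[1]=?,scc[2]=?,scc[3]=?,scc[4]=?,scc[5]=?,scc[6]=?,scc[7]=?)
step 2: low=(low[0]=0,low[1]=1,low[2]=?,low[3]=?,low[4]=2,low[5]=?,low[6]=3,low[7]=?); scc=(scc[0]=0,scc[1]=?,scc[2]=?,scc[3]=?,scc[4]=?,scc[5]=?,scc[6]=1,scc[7]=?)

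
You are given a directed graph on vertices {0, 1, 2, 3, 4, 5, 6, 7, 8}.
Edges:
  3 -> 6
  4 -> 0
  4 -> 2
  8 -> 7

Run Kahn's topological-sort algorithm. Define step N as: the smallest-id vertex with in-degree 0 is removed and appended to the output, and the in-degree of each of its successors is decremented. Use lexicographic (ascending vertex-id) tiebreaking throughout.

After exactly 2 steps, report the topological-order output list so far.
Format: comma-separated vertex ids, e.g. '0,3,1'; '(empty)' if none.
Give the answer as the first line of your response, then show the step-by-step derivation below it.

1,3

step 1: output 1; order=[1]; indeg=(1,0,1,0,0,0,1,1,0)
step 2: output 3; order=[1,3]; indeg=(1,0,1,0,0,0,0,1,0)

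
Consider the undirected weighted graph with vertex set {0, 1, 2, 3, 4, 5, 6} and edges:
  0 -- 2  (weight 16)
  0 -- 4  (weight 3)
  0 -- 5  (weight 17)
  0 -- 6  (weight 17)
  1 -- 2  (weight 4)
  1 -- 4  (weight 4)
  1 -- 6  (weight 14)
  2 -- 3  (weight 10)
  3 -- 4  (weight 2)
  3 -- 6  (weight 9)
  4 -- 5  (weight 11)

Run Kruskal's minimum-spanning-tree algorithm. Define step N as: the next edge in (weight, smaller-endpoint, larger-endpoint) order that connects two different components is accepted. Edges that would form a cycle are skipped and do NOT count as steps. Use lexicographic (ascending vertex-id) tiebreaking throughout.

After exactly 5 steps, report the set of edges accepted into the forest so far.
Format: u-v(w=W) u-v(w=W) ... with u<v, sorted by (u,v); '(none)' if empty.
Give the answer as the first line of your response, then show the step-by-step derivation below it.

0-4(w=3) 1-2(w=4) 1-4(w=4) 3-4(w=2) 3-6(w=9)

step 1: add edge 3-4 (w=2); MST = {3-4(w=2)}
step 2: add edge 0-4 (w=3); MST = {0-4(w=3) 3-4(w=2)}
step 3: add edge 1-2 (w=4); MST = {0-4(w=3) 1-2(w=4) 3-4(w=2)}
step 4: add edge 1-4 (w=4); MST = {0-4(w=3) 1-2(w=4) 1-4(w=4) 3-4(w=2)}
step 5: add edge 3-6 (w=9); MST = {0-4(w=3) 1-2(w=4) 1-4(w=4) 3-4(w=2) 3-6(w=9)}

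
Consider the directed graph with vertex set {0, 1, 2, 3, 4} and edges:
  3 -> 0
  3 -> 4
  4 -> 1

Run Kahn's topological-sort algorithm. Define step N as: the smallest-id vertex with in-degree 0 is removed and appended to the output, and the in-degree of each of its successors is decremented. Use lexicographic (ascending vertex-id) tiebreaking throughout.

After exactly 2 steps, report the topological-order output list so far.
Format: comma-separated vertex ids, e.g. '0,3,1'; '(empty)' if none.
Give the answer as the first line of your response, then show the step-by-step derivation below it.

2,3

step 1: output 2; order=[2]; indeg=(1,1,0,0,1)
step 2: output 3; order=[2,3]; indeg=(0,1,0,0,0)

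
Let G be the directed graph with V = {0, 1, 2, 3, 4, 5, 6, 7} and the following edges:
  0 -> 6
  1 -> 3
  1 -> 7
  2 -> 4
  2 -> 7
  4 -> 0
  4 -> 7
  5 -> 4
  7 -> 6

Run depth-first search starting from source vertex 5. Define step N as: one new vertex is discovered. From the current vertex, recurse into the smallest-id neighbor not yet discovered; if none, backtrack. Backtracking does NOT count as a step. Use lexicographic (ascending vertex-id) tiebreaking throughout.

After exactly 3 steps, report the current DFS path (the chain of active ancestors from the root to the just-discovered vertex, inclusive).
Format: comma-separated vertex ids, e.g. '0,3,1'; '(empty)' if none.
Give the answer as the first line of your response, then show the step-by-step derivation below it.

5,4,0

step 1: discover 5; path=5; order=5
step 2: discover 4; path=5>4; order=5,4
step 3: discover 0; path=5>4>0; order=5,4,0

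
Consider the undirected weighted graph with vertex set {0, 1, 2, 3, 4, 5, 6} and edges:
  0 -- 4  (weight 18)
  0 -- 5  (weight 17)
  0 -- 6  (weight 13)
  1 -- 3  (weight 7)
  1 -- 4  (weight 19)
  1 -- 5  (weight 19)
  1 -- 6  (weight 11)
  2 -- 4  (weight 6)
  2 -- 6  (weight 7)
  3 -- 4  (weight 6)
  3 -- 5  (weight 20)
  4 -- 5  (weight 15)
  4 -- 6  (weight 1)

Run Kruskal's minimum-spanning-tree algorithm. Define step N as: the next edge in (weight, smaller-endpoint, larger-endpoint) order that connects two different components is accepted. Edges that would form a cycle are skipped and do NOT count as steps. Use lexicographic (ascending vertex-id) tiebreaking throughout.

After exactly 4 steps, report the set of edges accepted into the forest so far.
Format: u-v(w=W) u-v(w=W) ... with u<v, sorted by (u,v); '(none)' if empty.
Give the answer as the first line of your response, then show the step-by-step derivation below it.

1-3(w=7) 2-4(w=6) 3-4(w=6) 4-6(w=1)

step 1: add edge 4-6 (w=1); MST = {4-6(w=1)}
step 2: add edge 2-4 (w=6); MST = {2-4(w=6) 4-6(w=1)}
step 3: add edge 3-4 (w=6); MST = {2-4(w=6) 3-4(w=6) 4-6(w=1)}
step 4: add edge 1-3 (w=7); MST = {1-3(w=7) 2-4(w=6) 3-4(w=6) 4-6(w=1)}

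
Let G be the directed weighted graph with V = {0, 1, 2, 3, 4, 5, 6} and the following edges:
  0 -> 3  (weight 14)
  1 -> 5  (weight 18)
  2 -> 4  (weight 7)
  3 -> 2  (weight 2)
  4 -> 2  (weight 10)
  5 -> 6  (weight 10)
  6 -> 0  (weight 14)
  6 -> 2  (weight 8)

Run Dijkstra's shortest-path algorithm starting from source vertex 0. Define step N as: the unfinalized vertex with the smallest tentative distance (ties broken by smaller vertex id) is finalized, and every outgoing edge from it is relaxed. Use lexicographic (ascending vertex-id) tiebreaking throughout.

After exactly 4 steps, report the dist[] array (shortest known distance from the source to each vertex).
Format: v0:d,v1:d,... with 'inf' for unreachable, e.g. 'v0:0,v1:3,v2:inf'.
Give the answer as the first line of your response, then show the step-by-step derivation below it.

v0:0,v1:inf,v2:16,v3:14,v4:23,v5:inf,v6:inf

step 1: dist = v0:0,v1:inf,v2:inf,v3:14,v4:inf,v5:inf,v6:inf
step 2: dist = v0:0,v1:inf,v2:16,v3:14,v4:inf,v5:inf,v6:inf
step 3: dist = v0:0,v1:inf,v2:16,v3:14,v4:23,v5:inf,v6:inf
step 4: dist = v0:0,v1:inf,v2:16,v3:14,v4:23,v5:inf,v6:inf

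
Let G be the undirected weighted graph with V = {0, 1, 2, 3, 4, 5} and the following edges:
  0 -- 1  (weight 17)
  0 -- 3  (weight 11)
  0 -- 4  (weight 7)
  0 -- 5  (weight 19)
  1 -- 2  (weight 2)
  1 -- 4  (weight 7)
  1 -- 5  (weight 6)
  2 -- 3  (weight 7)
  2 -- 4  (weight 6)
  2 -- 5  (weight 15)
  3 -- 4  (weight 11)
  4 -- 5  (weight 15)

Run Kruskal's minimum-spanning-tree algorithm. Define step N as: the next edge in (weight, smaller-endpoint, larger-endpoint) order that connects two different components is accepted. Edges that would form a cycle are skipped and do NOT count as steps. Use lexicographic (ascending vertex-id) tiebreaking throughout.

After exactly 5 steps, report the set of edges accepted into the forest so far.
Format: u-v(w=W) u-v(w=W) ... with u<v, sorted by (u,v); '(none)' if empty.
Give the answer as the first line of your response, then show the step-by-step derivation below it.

0-4(w=7) 1-2(w=2) 1-5(w=6) 2-3(w=7) 2-4(w=6)

step 1: add edge 1-2 (w=2); MST = {1-2(w=2)}
step 2: add edge 1-5 (w=6); MST = {1-2(w=2) 1-5(w=6)}
step 3: add edge 2-4 (w=6); MST = {1-2(w=2) 1-5(w=6) 2-4(w=6)}
step 4: add edge 0-4 (w=7); MST = {0-4(w=7) 1-2(w=2) 1-5(w=6) 2-4(w=6)}
step 5: add edge 2-3 (w=7); MST = {0-4(w=7) 1-2(w=2) 1-5(w=6) 2-3(w=7) 2-4(w=6)}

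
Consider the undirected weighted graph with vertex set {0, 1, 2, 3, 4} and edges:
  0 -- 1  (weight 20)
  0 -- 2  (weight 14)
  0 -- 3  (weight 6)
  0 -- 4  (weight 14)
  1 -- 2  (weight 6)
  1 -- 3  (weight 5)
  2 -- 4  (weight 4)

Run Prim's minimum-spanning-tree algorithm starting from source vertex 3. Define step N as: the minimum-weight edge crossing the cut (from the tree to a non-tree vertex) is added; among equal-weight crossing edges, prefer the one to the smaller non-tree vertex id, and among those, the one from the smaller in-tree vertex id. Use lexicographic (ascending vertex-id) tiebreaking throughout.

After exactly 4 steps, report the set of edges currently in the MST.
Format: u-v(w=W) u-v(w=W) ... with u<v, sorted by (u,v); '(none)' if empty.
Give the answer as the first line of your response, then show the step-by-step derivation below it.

0-3(w=6) 1-2(w=6) 1-3(w=5) 2-4(w=4)

step 1: add edge 1-3 (w=5); MST = {1-3(w=5)}
step 2: add edge 0-3 (w=6); MST = {0-3(w=6) 1-3(w=5)}
step 3: add edge 1-2 (w=6); MST = {0-3(w=6) 1-2(w=6) 1-3(w=5)}
step 4: add edge 2-4 (w=4); MST = {0-3(w=6) 1-2(w=6) 1-3(w=5) 2-4(w=4)}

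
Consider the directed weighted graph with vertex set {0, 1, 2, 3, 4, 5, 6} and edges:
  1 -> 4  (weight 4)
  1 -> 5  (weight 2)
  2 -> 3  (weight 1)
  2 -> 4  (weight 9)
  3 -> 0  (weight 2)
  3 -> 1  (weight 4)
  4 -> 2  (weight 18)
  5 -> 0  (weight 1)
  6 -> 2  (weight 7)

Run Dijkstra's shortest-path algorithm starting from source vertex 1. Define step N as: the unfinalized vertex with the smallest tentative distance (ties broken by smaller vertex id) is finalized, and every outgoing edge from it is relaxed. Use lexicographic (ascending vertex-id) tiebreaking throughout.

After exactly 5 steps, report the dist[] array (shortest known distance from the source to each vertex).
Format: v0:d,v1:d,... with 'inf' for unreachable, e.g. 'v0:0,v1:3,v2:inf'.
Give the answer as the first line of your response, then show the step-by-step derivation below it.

v0:3,v1:0,v2:22,v3:23,v4:4,v5:2,v6:inf

step 1: dist = v0:inf,v1:0,v2:inf,v3:inf,v4:4,v5:2,v6:inf
step 2: dist = v0:3,v1:0,v2:inf,v3:inf,v4:4,v5:2,v6:inf
step 3: dist = v0:3,v1:0,v2:inf,v3:inf,v4:4,v5:2,v6:inf
step 4: dist = v0:3,v1:0,v2:22,v3:inf,v4:4,v5:2,v6:inf
step 5: dist = v0:3,v1:0,v2:22,v3:23,v4:4,v5:2,v6:inf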